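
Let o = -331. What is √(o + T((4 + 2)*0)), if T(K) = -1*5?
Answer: 4*I*√21 ≈ 18.33*I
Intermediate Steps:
T(K) = -5
√(o + T((4 + 2)*0)) = √(-331 - 5) = √(-336) = 4*I*√21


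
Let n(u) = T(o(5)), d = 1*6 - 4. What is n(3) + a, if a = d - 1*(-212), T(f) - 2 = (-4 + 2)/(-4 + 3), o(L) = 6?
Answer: 218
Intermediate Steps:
T(f) = 4 (T(f) = 2 + (-4 + 2)/(-4 + 3) = 2 - 2/(-1) = 2 - 2*(-1) = 2 + 2 = 4)
d = 2 (d = 6 - 4 = 2)
n(u) = 4
a = 214 (a = 2 - 1*(-212) = 2 + 212 = 214)
n(3) + a = 4 + 214 = 218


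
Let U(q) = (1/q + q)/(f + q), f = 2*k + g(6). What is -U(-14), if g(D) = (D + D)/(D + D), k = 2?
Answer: -197/126 ≈ -1.5635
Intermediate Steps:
g(D) = 1 (g(D) = (2*D)/((2*D)) = (2*D)*(1/(2*D)) = 1)
f = 5 (f = 2*2 + 1 = 4 + 1 = 5)
U(q) = (q + 1/q)/(5 + q) (U(q) = (1/q + q)/(5 + q) = (q + 1/q)/(5 + q))
-U(-14) = -(1 + (-14)²)/((-14)*(5 - 14)) = -(-1)*(1 + 196)/(14*(-9)) = -(-1)*(-1)*197/(14*9) = -1*197/126 = -197/126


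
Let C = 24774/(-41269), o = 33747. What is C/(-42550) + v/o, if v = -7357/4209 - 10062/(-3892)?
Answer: 410690891962027/10551704283911854350 ≈ 3.8922e-5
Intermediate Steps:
C = -24774/41269 (C = 24774*(-1/41269) = -24774/41269 ≈ -0.60031)
v = 6858757/8190714 (v = -7357*1/4209 - 10062*(-1/3892) = -7357/4209 + 5031/1946 = 6858757/8190714 ≈ 0.83738)
C/(-42550) + v/o = -24774/41269/(-42550) + (6858757/8190714)/33747 = -24774/41269*(-1/42550) + (6858757/8190714)*(1/33747) = 12387/877997975 + 6858757/276412025358 = 410690891962027/10551704283911854350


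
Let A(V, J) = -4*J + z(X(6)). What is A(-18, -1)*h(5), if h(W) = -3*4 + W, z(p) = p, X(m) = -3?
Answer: -7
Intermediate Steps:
A(V, J) = -3 - 4*J (A(V, J) = -4*J - 3 = -3 - 4*J)
h(W) = -12 + W
A(-18, -1)*h(5) = (-3 - 4*(-1))*(-12 + 5) = (-3 + 4)*(-7) = 1*(-7) = -7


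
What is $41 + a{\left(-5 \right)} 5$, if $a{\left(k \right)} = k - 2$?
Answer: $6$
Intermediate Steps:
$a{\left(k \right)} = -2 + k$
$41 + a{\left(-5 \right)} 5 = 41 + \left(-2 - 5\right) 5 = 41 - 35 = 6$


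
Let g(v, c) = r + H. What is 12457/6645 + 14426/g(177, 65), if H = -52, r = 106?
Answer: 16088908/59805 ≈ 269.02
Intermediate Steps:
g(v, c) = 54 (g(v, c) = 106 - 52 = 54)
12457/6645 + 14426/g(177, 65) = 12457/6645 + 14426/54 = 12457*(1/6645) + 14426*(1/54) = 12457/6645 + 7213/27 = 16088908/59805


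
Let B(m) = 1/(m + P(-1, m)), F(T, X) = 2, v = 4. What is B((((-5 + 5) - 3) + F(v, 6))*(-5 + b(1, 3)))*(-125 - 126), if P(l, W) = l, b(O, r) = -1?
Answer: -251/5 ≈ -50.200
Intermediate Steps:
B(m) = 1/(-1 + m) (B(m) = 1/(m - 1) = 1/(-1 + m))
B((((-5 + 5) - 3) + F(v, 6))*(-5 + b(1, 3)))*(-125 - 126) = (-125 - 126)/(-1 + (((-5 + 5) - 3) + 2)*(-5 - 1)) = -251/(-1 + ((0 - 3) + 2)*(-6)) = -251/(-1 + (-3 + 2)*(-6)) = -251/(-1 - 1*(-6)) = -251/(-1 + 6) = -251/5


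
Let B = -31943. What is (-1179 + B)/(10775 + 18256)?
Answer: -33122/29031 ≈ -1.1409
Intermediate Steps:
(-1179 + B)/(10775 + 18256) = (-1179 - 31943)/(10775 + 18256) = -33122/29031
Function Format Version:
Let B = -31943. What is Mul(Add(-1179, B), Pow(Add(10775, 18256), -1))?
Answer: Rational(-33122, 29031) ≈ -1.1409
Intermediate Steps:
Mul(Add(-1179, B), Pow(Add(10775, 18256), -1)) = Mul(Add(-1179, -31943), Pow(Add(10775, 18256), -1)) = Mul(-33122, Pow(29031, -1)) = Mul(-33122, Rational(1, 29031)) = Rational(-33122, 29031)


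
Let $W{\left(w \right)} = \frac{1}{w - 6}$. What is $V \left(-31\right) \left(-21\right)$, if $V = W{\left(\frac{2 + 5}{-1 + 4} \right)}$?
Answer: $- \frac{1953}{11} \approx -177.55$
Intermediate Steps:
$W{\left(w \right)} = \frac{1}{-6 + w}$
$V = - \frac{3}{11}$ ($V = \frac{1}{-6 + \frac{2 + 5}{-1 + 4}} = \frac{1}{-6 + \frac{7}{3}} = \frac{1}{- \frac{11}{3}} = - \frac{3}{11} \approx -0.27273$)
$V \left(-31\right) \left(-21\right) = \left(- \frac{3}{11}\right) \left(-31\right) \left(-21\right) = \frac{93}{11} \left(-21\right) = - \frac{1953}{11}$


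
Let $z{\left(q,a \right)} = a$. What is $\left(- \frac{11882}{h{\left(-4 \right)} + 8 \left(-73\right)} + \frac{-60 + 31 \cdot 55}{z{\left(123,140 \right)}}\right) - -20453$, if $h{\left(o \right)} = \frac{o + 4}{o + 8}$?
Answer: $\frac{1495412}{73} \approx 20485.0$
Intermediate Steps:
$h{\left(o \right)} = \frac{4 + o}{8 + o}$
$\left(- \frac{11882}{h{\left(-4 \right)} + 8 \left(-73\right)} + \frac{-60 + 31 \cdot 55}{z{\left(123,140 \right)}}\right) - -20453 = \left(- \frac{11882}{\frac{4 - 4}{8 - 4} + 8 \left(-73\right)} + \frac{-60 + 31 \cdot 55}{140}\right) - -20453 = \left(- \frac{11882}{\frac{1}{4} \cdot 0 - 584} + \left(-60 + 1705\right) \frac{1}{140}\right) + 20453 = \left(- \frac{11882}{\frac{1}{4} \cdot 0 - 584} + 1645 \cdot \frac{1}{140}\right) + 20453 = \left(- \frac{11882}{0 - 584} + \frac{47}{4}\right) + 20453 = \left(- \frac{11882}{-584} + \frac{47}{4}\right) + 20453 = \left(\left(-11882\right) \left(- \frac{1}{584}\right) + \frac{47}{4}\right) + 20453 = \left(\frac{5941}{292} + \frac{47}{4}\right) + 20453 = \frac{2343}{73} + 20453 = \frac{1495412}{73}$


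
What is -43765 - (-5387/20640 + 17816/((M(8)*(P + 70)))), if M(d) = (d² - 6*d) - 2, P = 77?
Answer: -309894632099/7079520 ≈ -43773.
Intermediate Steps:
M(d) = -2 + d² - 6*d
-43765 - (-5387/20640 + 17816/((M(8)*(P + 70)))) = -43765 - (-5387/20640 + 17816/(((-2 + 8² - 6*8)*(77 + 70)))) = -43765 - (-5387*1/20640 + 17816/(((-2 + 64 - 48)*147))) = -43765 - (-5387/20640 + 17816/((14*147))) = -43765 - (-5387/20640 + 17816/2058) = -43765 - (-5387/20640 + 17816*(1/2058)) = -43765 - (-5387/20640 + 8908/1029) = -43765 - 1*59439299/7079520 = -43765 - 59439299/7079520 = -309894632099/7079520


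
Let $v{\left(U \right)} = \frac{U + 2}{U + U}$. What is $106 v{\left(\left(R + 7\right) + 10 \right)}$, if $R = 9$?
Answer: $\frac{742}{13} \approx 57.077$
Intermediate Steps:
$v{\left(U \right)} = \frac{2 + U}{2 U}$
$106 v{\left(\left(R + 7\right) + 10 \right)} = 106 \frac{2 + \left(\left(9 + 7\right) + 10\right)}{2 \left(\left(9 + 7\right) + 10\right)} = 106 \frac{2 + \left(16 + 10\right)}{2 \left(16 + 10\right)} = 106 \frac{2 + 26}{2 \cdot 26} = 106 \cdot \frac{1}{2} \cdot \frac{1}{26} \cdot 28 = 106 \cdot \frac{7}{13} = \frac{742}{13}$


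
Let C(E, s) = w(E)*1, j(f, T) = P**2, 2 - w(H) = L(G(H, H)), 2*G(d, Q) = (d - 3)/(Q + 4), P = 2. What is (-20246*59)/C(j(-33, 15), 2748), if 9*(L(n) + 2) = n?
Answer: -172010016/575 ≈ -2.9915e+5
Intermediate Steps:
G(d, Q) = (-3 + d)/(2*(4 + Q)) (G(d, Q) = ((d - 3)/(Q + 4))/2 = ((-3 + d)/(4 + Q))/2 = (-3 + d)/(2*(4 + Q)))
L(n) = -2 + n/9
w(H) = 4 - (-3 + H)/(18*(4 + H)) (w(H) = 2 - (-2 + ((-3 + H)/(2*(4 + H)))/9) = 2 - (-2 + (-3 + H)/(18*(4 + H))) = 2 + (2 - (-3 + H)/(18*(4 + H))) = 4 - (-3 + H)/(18*(4 + H)))
j(f, T) = 4 (j(f, T) = 2**2 = 4)
C(E, s) = (291 + 71*E)/(18*(4 + E)) (C(E, s) = ((291 + 71*E)/(18*(4 + E)))*1 = (291 + 71*E)/(18*(4 + E)))
(-20246*59)/C(j(-33, 15), 2748) = (-20246*59)/(((291 + 71*4)/(18*(4 + 4)))) = -1194514*144/(291 + 284) = -1194514/((1/18)*(1/8)*575) = -1194514/575/144 = -1194514*144/575 = -172010016/575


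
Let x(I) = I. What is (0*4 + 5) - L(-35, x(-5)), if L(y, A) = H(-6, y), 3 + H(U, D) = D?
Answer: 43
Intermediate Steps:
H(U, D) = -3 + D
L(y, A) = -3 + y
(0*4 + 5) - L(-35, x(-5)) = (0*4 + 5) - (-3 - 35) = (0 + 5) - 1*(-38) = 5 + 38 = 43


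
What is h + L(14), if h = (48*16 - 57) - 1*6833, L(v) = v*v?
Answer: -5926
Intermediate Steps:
L(v) = v²
h = -6122 (h = (768 - 57) - 6833 = 711 - 6833 = -6122)
h + L(14) = -6122 + 14² = -6122 + 196 = -5926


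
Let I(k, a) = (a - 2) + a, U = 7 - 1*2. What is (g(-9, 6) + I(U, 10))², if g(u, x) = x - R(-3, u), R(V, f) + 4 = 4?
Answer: 576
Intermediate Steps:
R(V, f) = 0 (R(V, f) = -4 + 4 = 0)
U = 5 (U = 7 - 2 = 5)
g(u, x) = x (g(u, x) = x - 1*0 = x + 0 = x)
I(k, a) = -2 + 2*a (I(k, a) = (-2 + a) + a = -2 + 2*a)
(g(-9, 6) + I(U, 10))² = (6 + (-2 + 2*10))² = (6 + (-2 + 20))² = (6 + 18)² = 24² = 576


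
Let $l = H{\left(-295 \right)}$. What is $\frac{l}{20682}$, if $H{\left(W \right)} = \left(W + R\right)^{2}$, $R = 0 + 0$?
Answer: $\frac{87025}{20682} \approx 4.2078$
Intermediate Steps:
$R = 0$
$H{\left(W \right)} = W^{2}$ ($H{\left(W \right)} = \left(W + 0\right)^{2} = W^{2}$)
$l = 87025$ ($l = \left(-295\right)^{2} = 87025$)
$\frac{l}{20682} = \frac{87025}{20682}$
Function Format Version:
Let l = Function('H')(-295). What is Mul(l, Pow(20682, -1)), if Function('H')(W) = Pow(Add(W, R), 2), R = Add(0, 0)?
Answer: Rational(87025, 20682) ≈ 4.2078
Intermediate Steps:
R = 0
Function('H')(W) = Pow(W, 2) (Function('H')(W) = Pow(Add(W, 0), 2) = Pow(W, 2))
l = 87025 (l = Pow(-295, 2) = 87025)
Mul(l, Pow(20682, -1)) = Mul(87025, Pow(20682, -1)) = Mul(87025, Rational(1, 20682)) = Rational(87025, 20682)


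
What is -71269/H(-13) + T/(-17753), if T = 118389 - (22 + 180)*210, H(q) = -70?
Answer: 1259920727/1242710 ≈ 1013.8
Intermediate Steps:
T = 75969 (T = 118389 - 202*210 = 118389 - 1*42420 = 118389 - 42420 = 75969)
-71269/H(-13) + T/(-17753) = -71269/(-70) + 75969/(-17753) = -71269*(-1/70) + 75969*(-1/17753) = 71269/70 - 75969/17753 = 1259920727/1242710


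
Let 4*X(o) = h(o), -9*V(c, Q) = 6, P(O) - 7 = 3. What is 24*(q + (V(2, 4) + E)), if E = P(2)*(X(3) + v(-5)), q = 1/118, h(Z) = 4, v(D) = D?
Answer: -57572/59 ≈ -975.80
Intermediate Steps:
P(O) = 10 (P(O) = 7 + 3 = 10)
V(c, Q) = -⅔ (V(c, Q) = -⅑*6 = -⅔)
X(o) = 1 (X(o) = (¼)*4 = 1)
q = 1/118 ≈ 0.0084746
E = -40 (E = 10*(1 - 5) = 10*(-4) = -40)
24*(q + (V(2, 4) + E)) = 24*(1/118 + (-⅔ - 40)) = 24*(1/118 - 122/3) = 24*(-14393/354) = -57572/59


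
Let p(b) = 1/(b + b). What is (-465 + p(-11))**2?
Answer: 104673361/484 ≈ 2.1627e+5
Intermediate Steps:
p(b) = 1/(2*b)
(-465 + p(-11))**2 = (-465 + (1/2)/(-11))**2 = (-465 + (1/2)*(-1/11))**2 = (-465 - 1/22)**2 = (-10231/22)**2 = 104673361/484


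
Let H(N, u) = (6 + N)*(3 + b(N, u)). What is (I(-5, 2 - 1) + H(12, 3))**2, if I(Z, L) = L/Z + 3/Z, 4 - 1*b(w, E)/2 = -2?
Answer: 1811716/25 ≈ 72469.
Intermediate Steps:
b(w, E) = 12 (b(w, E) = 8 - 2*(-2) = 8 + 4 = 12)
I(Z, L) = 3/Z + L/Z
H(N, u) = 90 + 15*N (H(N, u) = (6 + N)*(3 + 12) = (6 + N)*15 = 90 + 15*N)
(I(-5, 2 - 1) + H(12, 3))**2 = ((3 + (2 - 1))/(-5) + (90 + 15*12))**2 = (-(3 + 1)/5 + (90 + 180))**2 = (-1/5*4 + 270)**2 = (-4/5 + 270)**2 = (1346/5)**2 = 1811716/25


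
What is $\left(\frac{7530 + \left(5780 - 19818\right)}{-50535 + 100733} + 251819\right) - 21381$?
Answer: $\frac{5783760108}{25099} \approx 2.3044 \cdot 10^{5}$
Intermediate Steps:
$\left(\frac{7530 + \left(5780 - 19818\right)}{-50535 + 100733} + 251819\right) - 21381 = \left(\frac{7530 - 14038}{50198} + 251819\right) - 21381 = \left(\left(-6508\right) \frac{1}{50198} + 251819\right) - 21381 = \left(- \frac{3254}{25099} + 251819\right) - 21381 = \frac{6320401827}{25099} - 21381 = \frac{5783760108}{25099}$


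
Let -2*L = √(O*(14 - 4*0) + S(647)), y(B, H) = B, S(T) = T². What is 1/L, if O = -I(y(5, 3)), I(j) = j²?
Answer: -2*√418259/418259 ≈ -0.0030925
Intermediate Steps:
O = -25 (O = -1*5² = -1*25 = -25)
L = -√418259/2 (L = -√(-25*(14 - 4*0) + 647²)/2 = -√(-25*(14 - 1*0) + 418609)/2 = -√(-25*(14 + 0) + 418609)/2 = -√(-25*14 + 418609)/2 = -√(-350 + 418609)/2 = -√418259/2 ≈ -323.36)
1/L = 1/(-√418259/2) = -2*√418259/418259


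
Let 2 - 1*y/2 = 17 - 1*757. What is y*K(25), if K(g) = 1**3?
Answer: 1484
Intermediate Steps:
K(g) = 1
y = 1484 (y = 4 - 2*(17 - 1*757) = 4 - 2*(17 - 757) = 4 - 2*(-740) = 4 + 1480 = 1484)
y*K(25) = 1484*1 = 1484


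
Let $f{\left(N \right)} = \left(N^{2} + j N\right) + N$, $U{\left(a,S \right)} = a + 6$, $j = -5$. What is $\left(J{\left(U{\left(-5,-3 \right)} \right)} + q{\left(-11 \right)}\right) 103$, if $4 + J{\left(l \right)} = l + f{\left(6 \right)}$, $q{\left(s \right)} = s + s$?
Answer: $-1339$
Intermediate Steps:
$U{\left(a,S \right)} = 6 + a$
$f{\left(N \right)} = N^{2} - 4 N$ ($f{\left(N \right)} = \left(N^{2} - 5 N\right) + N = N^{2} - 4 N$)
$q{\left(s \right)} = 2 s$
$J{\left(l \right)} = 8 + l$ ($J{\left(l \right)} = -4 + \left(l + 6 \left(-4 + 6\right)\right) = -4 + \left(l + 6 \cdot 2\right) = -4 + \left(l + 12\right) = -4 + \left(12 + l\right) = 8 + l$)
$\left(J{\left(U{\left(-5,-3 \right)} \right)} + q{\left(-11 \right)}\right) 103 = \left(\left(8 + \left(6 - 5\right)\right) + 2 \left(-11\right)\right) 103 = \left(\left(8 + 1\right) - 22\right) 103 = \left(9 - 22\right) 103 = \left(-13\right) 103 = -1339$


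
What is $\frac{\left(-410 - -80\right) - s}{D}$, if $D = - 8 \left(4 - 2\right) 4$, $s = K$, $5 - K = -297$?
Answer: $\frac{79}{8} \approx 9.875$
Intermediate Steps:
$K = 302$ ($K = 5 - -297 = 5 + 297 = 302$)
$s = 302$
$D = -64$ ($D = - 8 \cdot 2 \cdot 4 = \left(-8\right) 8 = -64$)
$\frac{\left(-410 - -80\right) - s}{D} = \frac{\left(-410 - -80\right) - 302}{-64} = - \frac{\left(-410 + 80\right) - 302}{64} = - \frac{-330 - 302}{64} = \left(- \frac{1}{64}\right) \left(-632\right) = \frac{79}{8}$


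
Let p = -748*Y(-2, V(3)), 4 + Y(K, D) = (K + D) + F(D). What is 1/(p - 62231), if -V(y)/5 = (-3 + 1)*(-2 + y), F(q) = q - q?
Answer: -1/65223 ≈ -1.5332e-5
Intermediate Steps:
F(q) = 0
V(y) = -20 + 10*y (V(y) = -5*(-3 + 1)*(-2 + y) = -(-10)*(-2 + y) = -5*(4 - 2*y) = -20 + 10*y)
Y(K, D) = -4 + D + K (Y(K, D) = -4 + ((K + D) + 0) = -4 + ((D + K) + 0) = -4 + (D + K) = -4 + D + K)
p = -2992 (p = -748*(-4 + (-20 + 10*3) - 2) = -748*(-4 + (-20 + 30) - 2) = -748*(-4 + 10 - 2) = -748*4 = -2992)
1/(p - 62231) = 1/(-2992 - 62231) = 1/(-65223) = -1/65223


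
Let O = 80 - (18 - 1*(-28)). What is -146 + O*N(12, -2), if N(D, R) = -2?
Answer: -214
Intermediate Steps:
O = 34 (O = 80 - (18 + 28) = 80 - 1*46 = 80 - 46 = 34)
-146 + O*N(12, -2) = -146 + 34*(-2) = -146 - 68 = -214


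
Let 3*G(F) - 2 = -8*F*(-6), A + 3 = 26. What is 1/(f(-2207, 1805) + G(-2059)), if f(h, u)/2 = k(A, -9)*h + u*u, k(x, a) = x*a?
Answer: 3/22190414 ≈ 1.3519e-7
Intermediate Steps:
A = 23 (A = -3 + 26 = 23)
k(x, a) = a*x
G(F) = 2/3 + 16*F (G(F) = 2/3 + (-8*F*(-6))/3 = 2/3 + (48*F)/3 = 2/3 + 16*F)
f(h, u) = -414*h + 2*u**2 (f(h, u) = 2*((-9*23)*h + u*u) = 2*(-207*h + u**2) = 2*(u**2 - 207*h) = -414*h + 2*u**2)
1/(f(-2207, 1805) + G(-2059)) = 1/((-414*(-2207) + 2*1805**2) + (2/3 + 16*(-2059))) = 1/((913698 + 2*3258025) + (2/3 - 32944)) = 1/((913698 + 6516050) - 98830/3) = 1/(7429748 - 98830/3) = 1/(22190414/3) = 3/22190414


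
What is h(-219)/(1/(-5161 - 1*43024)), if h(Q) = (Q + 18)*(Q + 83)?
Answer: -1317185160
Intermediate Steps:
h(Q) = (18 + Q)*(83 + Q)
h(-219)/(1/(-5161 - 1*43024)) = (1494 + (-219)² + 101*(-219))/(1/(-5161 - 1*43024)) = (1494 + 47961 - 22119)/(1/(-5161 - 43024)) = 27336/(1/(-48185)) = 27336/(-1/48185) = 27336*(-48185) = -1317185160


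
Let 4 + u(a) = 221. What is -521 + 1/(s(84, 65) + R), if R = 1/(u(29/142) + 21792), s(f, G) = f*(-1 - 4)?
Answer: -4816030868/9243779 ≈ -521.00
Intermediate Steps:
u(a) = 217 (u(a) = -4 + 221 = 217)
s(f, G) = -5*f (s(f, G) = f*(-5) = -5*f)
R = 1/22009 (R = 1/(217 + 21792) = 1/22009 ≈ 4.5436e-5)
-521 + 1/(s(84, 65) + R) = -521 + 1/(-5*84 + 1/22009) = -521 + 1/(-420 + 1/22009) = -521 + 1/(-9243779/22009) = -521 - 22009/9243779 = -4816030868/9243779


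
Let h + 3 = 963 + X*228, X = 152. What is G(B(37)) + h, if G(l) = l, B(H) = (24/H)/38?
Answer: 25038060/703 ≈ 35616.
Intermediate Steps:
B(H) = 12/(19*H) (B(H) = (24/H)*(1/38) = 12/(19*H))
h = 35616 (h = -3 + (963 + 152*228) = -3 + (963 + 34656) = -3 + 35619 = 35616)
G(B(37)) + h = (12/19)/37 + 35616 = (12/19)*(1/37) + 35616 = 12/703 + 35616 = 25038060/703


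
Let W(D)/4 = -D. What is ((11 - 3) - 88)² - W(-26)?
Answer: 6296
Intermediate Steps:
W(D) = -4*D (W(D) = 4*(-D) = -4*D)
((11 - 3) - 88)² - W(-26) = ((11 - 3) - 88)² - (-4)*(-26) = (8 - 88)² - 1*104 = (-80)² - 104 = 6400 - 104 = 6296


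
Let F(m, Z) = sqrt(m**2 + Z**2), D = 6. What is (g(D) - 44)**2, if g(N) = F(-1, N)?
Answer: (44 - sqrt(37))**2 ≈ 1437.7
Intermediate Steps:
F(m, Z) = sqrt(Z**2 + m**2)
g(N) = sqrt(1 + N**2) (g(N) = sqrt(N**2 + (-1)**2) = sqrt(N**2 + 1) = sqrt(1 + N**2))
(g(D) - 44)**2 = (sqrt(1 + 6**2) - 44)**2 = (sqrt(1 + 36) - 44)**2 = (sqrt(37) - 44)**2 = (-44 + sqrt(37))**2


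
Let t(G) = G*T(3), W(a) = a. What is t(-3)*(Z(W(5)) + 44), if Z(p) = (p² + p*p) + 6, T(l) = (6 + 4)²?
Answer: -30000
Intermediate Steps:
T(l) = 100 (T(l) = 10² = 100)
t(G) = 100*G (t(G) = G*100 = 100*G)
Z(p) = 6 + 2*p² (Z(p) = (p² + p²) + 6 = 2*p² + 6 = 6 + 2*p²)
t(-3)*(Z(W(5)) + 44) = (100*(-3))*((6 + 2*5²) + 44) = -300*((6 + 2*25) + 44) = -300*((6 + 50) + 44) = -300*(56 + 44) = -300*100 = -30000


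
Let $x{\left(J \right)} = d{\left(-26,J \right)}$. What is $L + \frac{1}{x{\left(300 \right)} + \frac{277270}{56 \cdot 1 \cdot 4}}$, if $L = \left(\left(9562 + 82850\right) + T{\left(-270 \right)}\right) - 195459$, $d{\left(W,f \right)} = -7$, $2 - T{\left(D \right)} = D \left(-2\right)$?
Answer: $- \frac{2039899389}{19693} \approx -1.0359 \cdot 10^{5}$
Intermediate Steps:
$T{\left(D \right)} = 2 + 2 D$ ($T{\left(D \right)} = 2 - D \left(-2\right) = 2 - - 2 D = 2 + 2 D$)
$x{\left(J \right)} = -7$
$L = -103585$ ($L = \left(\left(9562 + 82850\right) + \left(2 + 2 \left(-270\right)\right)\right) - 195459 = \left(92412 + \left(2 - 540\right)\right) - 195459 = \left(92412 - 538\right) - 195459 = 91874 - 195459 = -103585$)
$L + \frac{1}{x{\left(300 \right)} + \frac{277270}{56 \cdot 1 \cdot 4}} = -103585 + \frac{1}{-7 + \frac{277270}{56 \cdot 1 \cdot 4}} = -103585 + \frac{1}{-7 + \frac{277270}{56 \cdot 4}} = -103585 + \frac{1}{-7 + \frac{277270}{224}} = -103585 + \frac{1}{-7 + 277270 \cdot \frac{1}{224}} = -103585 + \frac{1}{-7 + \frac{19805}{16}} = -103585 + \frac{1}{\frac{19693}{16}} = -103585 + \frac{16}{19693} = - \frac{2039899389}{19693}$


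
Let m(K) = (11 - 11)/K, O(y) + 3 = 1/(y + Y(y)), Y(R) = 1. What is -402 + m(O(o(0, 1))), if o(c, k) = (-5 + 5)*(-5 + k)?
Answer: -402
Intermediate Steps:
o(c, k) = 0 (o(c, k) = 0*(-5 + k) = 0)
O(y) = -3 + 1/(1 + y) (O(y) = -3 + 1/(y + 1) = -3 + 1/(1 + y))
m(K) = 0 (m(K) = 0/K = 0)
-402 + m(O(o(0, 1))) = -402 + 0 = -402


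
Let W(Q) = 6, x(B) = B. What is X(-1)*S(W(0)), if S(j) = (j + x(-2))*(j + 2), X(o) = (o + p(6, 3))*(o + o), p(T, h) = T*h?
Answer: -1088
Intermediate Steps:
X(o) = 2*o*(18 + o) (X(o) = (o + 6*3)*(o + o) = (o + 18)*(2*o) = (18 + o)*(2*o) = 2*o*(18 + o))
S(j) = (-2 + j)*(2 + j) (S(j) = (j - 2)*(j + 2) = (-2 + j)*(2 + j))
X(-1)*S(W(0)) = (2*(-1)*(18 - 1))*(-4 + 6**2) = (2*(-1)*17)*(-4 + 36) = -34*32 = -1088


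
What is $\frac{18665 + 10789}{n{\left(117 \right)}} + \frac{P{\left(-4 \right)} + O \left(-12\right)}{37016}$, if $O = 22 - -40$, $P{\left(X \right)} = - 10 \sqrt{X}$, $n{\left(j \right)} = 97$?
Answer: $\frac{136274637}{448819} - \frac{5 i}{9254} \approx 303.63 - 0.00054031 i$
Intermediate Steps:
$O = 62$ ($O = 22 + 40 = 62$)
$\frac{18665 + 10789}{n{\left(117 \right)}} + \frac{P{\left(-4 \right)} + O \left(-12\right)}{37016} = \frac{18665 + 10789}{97} + \frac{- 10 \sqrt{-4} + 62 \left(-12\right)}{37016} = 29454 \cdot \frac{1}{97} + \left(- 10 \cdot 2 i - 744\right) \frac{1}{37016} = \frac{29454}{97} + \left(- 20 i - 744\right) \frac{1}{37016} = \frac{29454}{97} + \left(-744 - 20 i\right) \frac{1}{37016} = \frac{29454}{97} - \left(\frac{93}{4627} + \frac{5 i}{9254}\right) = \frac{136274637}{448819} - \frac{5 i}{9254}$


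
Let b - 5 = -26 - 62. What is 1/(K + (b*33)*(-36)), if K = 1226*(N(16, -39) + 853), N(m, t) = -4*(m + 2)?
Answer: 1/1056110 ≈ 9.4687e-7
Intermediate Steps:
N(m, t) = -8 - 4*m (N(m, t) = -4*(2 + m) = -8 - 4*m)
b = -83 (b = 5 + (-26 - 62) = 5 - 88 = -83)
K = 957506 (K = 1226*((-8 - 4*16) + 853) = 1226*((-8 - 64) + 853) = 1226*(-72 + 853) = 1226*781 = 957506)
1/(K + (b*33)*(-36)) = 1/(957506 - 83*33*(-36)) = 1/(957506 - 2739*(-36)) = 1/(957506 + 98604) = 1/1056110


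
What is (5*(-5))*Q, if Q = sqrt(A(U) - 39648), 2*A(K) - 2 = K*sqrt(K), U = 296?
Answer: -25*I*sqrt(39647 - 296*sqrt(74)) ≈ -4815.4*I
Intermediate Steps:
A(K) = 1 + K**(3/2)/2 (A(K) = 1 + (K*sqrt(K))/2 = 1 + K**(3/2)/2)
Q = sqrt(-39647 + 296*sqrt(74)) (Q = sqrt((1 + 296**(3/2)/2) - 39648) = sqrt((1 + (592*sqrt(74))/2) - 39648) = sqrt((1 + 296*sqrt(74)) - 39648) = sqrt(-39647 + 296*sqrt(74)) ≈ 192.62*I)
(5*(-5))*Q = (5*(-5))*sqrt(-39647 + 296*sqrt(74)) = -25*sqrt(-39647 + 296*sqrt(74))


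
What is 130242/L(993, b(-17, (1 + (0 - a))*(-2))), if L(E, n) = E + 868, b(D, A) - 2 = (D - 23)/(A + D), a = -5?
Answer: 130242/1861 ≈ 69.985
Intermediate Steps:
b(D, A) = 2 + (-23 + D)/(A + D) (b(D, A) = 2 + (D - 23)/(A + D) = 2 + (-23 + D)/(A + D))
L(E, n) = 868 + E
130242/L(993, b(-17, (1 + (0 - a))*(-2))) = 130242/(868 + 993) = 130242/1861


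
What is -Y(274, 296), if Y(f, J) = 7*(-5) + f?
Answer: -239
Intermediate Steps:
Y(f, J) = -35 + f
-Y(274, 296) = -(-35 + 274) = -1*239 = -239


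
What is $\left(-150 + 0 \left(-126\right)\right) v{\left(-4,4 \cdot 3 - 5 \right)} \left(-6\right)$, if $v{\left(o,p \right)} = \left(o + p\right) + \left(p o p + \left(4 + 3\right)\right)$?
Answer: $-167400$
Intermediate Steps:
$v{\left(o,p \right)} = 7 + o + p + o p^{2}$ ($v{\left(o,p \right)} = \left(o + p\right) + \left(o p p + 7\right) = \left(o + p\right) + \left(o p^{2} + 7\right) = \left(o + p\right) + \left(7 + o p^{2}\right) = 7 + o + p + o p^{2}$)
$\left(-150 + 0 \left(-126\right)\right) v{\left(-4,4 \cdot 3 - 5 \right)} \left(-6\right) = \left(-150 + 0 \left(-126\right)\right) \left(7 - 4 + \left(4 \cdot 3 - 5\right) - 4 \left(4 \cdot 3 - 5\right)^{2}\right) \left(-6\right) = \left(-150 + 0\right) \left(7 - 4 + \left(12 - 5\right) - 4 \left(12 - 5\right)^{2}\right) \left(-6\right) = - 150 \left(7 - 4 + 7 - 4 \cdot 7^{2}\right) \left(-6\right) = - 150 \left(7 - 4 + 7 - 196\right) \left(-6\right) = - 150 \left(\left(-186\right) \left(-6\right)\right) = \left(-150\right) 1116 = -167400$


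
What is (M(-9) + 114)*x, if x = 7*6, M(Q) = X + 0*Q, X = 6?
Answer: 5040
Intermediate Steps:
M(Q) = 6 (M(Q) = 6 + 0*Q = 6 + 0 = 6)
x = 42
(M(-9) + 114)*x = (6 + 114)*42 = 120*42 = 5040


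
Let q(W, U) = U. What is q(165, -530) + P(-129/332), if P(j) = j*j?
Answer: -58402079/110224 ≈ -529.85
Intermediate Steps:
P(j) = j²
q(165, -530) + P(-129/332) = -530 + (-129/332)² = -530 + 16641/110224 = -58402079/110224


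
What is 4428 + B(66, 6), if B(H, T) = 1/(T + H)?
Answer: 318817/72 ≈ 4428.0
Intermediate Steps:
B(H, T) = 1/(H + T)
4428 + B(66, 6) = 4428 + 1/(66 + 6) = 4428 + 1/72 = 318817/72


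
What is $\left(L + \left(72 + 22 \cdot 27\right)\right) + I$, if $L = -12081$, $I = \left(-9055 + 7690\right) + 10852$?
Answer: $-1928$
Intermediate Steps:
$I = 9487$ ($I = -1365 + 10852 = 9487$)
$\left(L + \left(72 + 22 \cdot 27\right)\right) + I = \left(-12081 + \left(72 + 22 \cdot 27\right)\right) + 9487 = \left(-12081 + \left(72 + 594\right)\right) + 9487 = \left(-12081 + 666\right) + 9487 = -11415 + 9487 = -1928$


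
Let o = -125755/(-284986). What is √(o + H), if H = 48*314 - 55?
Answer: √1219671830697762/284986 ≈ 122.55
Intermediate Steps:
o = 125755/284986 (o = -125755*(-1/284986) = 125755/284986 ≈ 0.44127)
H = 15017 (H = 15072 - 55 = 15017)
√(o + H) = √(125755/284986 + 15017) = √(4279760517/284986) = √1219671830697762/284986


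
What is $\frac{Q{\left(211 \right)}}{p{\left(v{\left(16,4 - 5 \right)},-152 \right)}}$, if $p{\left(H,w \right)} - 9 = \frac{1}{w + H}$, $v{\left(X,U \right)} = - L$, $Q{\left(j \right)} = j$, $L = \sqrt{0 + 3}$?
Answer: $\frac{43836727}{1868446} - \frac{211 \sqrt{3}}{1868446} \approx 23.461$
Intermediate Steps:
$L = \sqrt{3} \approx 1.732$
$v{\left(X,U \right)} = - \sqrt{3}$
$p{\left(H,w \right)} = 9 + \frac{1}{H + w}$ ($p{\left(H,w \right)} = 9 + \frac{1}{w + H} = 9 + \frac{1}{H + w}$)
$\frac{Q{\left(211 \right)}}{p{\left(v{\left(16,4 - 5 \right)},-152 \right)}} = \frac{211}{\frac{1}{- \sqrt{3} - 152} \left(1 + 9 \left(- \sqrt{3}\right) + 9 \left(-152\right)\right)} = \frac{211}{\frac{1}{-152 - \sqrt{3}} \left(1 - 9 \sqrt{3} - 1368\right)} = \frac{211}{\frac{1}{-152 - \sqrt{3}} \left(-1367 - 9 \sqrt{3}\right)} = 211 \frac{-152 - \sqrt{3}}{-1367 - 9 \sqrt{3}} = \frac{211 \left(-152 - \sqrt{3}\right)}{-1367 - 9 \sqrt{3}}$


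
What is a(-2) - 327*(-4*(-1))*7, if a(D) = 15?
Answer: -9141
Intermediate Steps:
a(-2) - 327*(-4*(-1))*7 = 15 - 327*(-4*(-1))*7 = 15 - 1308*7 = 15 - 327*28 = 15 - 9156 = -9141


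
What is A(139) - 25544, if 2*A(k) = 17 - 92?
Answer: -51163/2 ≈ -25582.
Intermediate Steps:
A(k) = -75/2 (A(k) = (17 - 92)/2 = (1/2)*(-75) = -75/2)
A(139) - 25544 = -75/2 - 25544 = -51163/2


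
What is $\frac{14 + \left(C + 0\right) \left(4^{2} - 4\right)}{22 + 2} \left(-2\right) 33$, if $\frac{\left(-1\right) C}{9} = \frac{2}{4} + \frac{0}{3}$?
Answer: $110$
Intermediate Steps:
$C = - \frac{9}{2}$ ($C = - 9 \left(\frac{2}{4} + \frac{0}{3}\right) = - 9 \left(2 \cdot \frac{1}{4} + 0 \cdot \frac{1}{3}\right) = - 9 \left(\frac{1}{2} + 0\right) = \left(-9\right) \frac{1}{2} = - \frac{9}{2} \approx -4.5$)
$\frac{14 + \left(C + 0\right) \left(4^{2} - 4\right)}{22 + 2} \left(-2\right) 33 = \frac{14 + \left(- \frac{9}{2} + 0\right) \left(4^{2} - 4\right)}{22 + 2} \left(-2\right) 33 = \frac{14 - \frac{9 \left(16 - 4\right)}{2}}{24} \left(-2\right) 33 = \left(14 - 54\right) \frac{1}{24} \left(-2\right) 33 = \left(-40\right) \frac{1}{24} \left(-2\right) 33 = \left(- \frac{5}{3}\right) \left(-2\right) 33 = \frac{10}{3} \cdot 33 = 110$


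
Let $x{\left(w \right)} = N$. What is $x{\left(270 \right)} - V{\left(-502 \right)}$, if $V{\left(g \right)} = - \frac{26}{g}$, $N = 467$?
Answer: $\frac{117204}{251} \approx 466.95$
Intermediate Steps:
$x{\left(w \right)} = 467$
$x{\left(270 \right)} - V{\left(-502 \right)} = 467 - - \frac{26}{-502} = 467 - \left(-26\right) \left(- \frac{1}{502}\right) = 467 - \frac{13}{251} = \frac{117204}{251}$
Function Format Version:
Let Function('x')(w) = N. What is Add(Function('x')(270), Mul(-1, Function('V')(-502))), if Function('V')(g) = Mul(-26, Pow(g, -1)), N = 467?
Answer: Rational(117204, 251) ≈ 466.95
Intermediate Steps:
Function('x')(w) = 467
Add(Function('x')(270), Mul(-1, Function('V')(-502))) = Add(467, Mul(-1, Mul(-26, Pow(-502, -1)))) = Add(467, Mul(-1, Mul(-26, Rational(-1, 502)))) = Add(467, Mul(-1, Rational(13, 251))) = Add(467, Rational(-13, 251)) = Rational(117204, 251)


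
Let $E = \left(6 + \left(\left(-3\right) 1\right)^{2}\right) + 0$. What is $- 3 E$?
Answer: $-45$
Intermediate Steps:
$E = 15$ ($E = \left(6 + \left(-3\right)^{2}\right) + 0 = \left(6 + 9\right) + 0 = 15 + 0 = 15$)
$- 3 E = \left(-3\right) 15 = -45$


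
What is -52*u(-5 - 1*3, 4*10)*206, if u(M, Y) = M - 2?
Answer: 107120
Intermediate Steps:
u(M, Y) = -2 + M
-52*u(-5 - 1*3, 4*10)*206 = -52*(-2 + (-5 - 1*3))*206 = -52*(-2 + (-5 - 3))*206 = -52*(-2 - 8)*206 = -(-520)*206 = -52*(-2060) = 107120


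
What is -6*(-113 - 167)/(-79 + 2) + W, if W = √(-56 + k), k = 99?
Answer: -240/11 + √43 ≈ -15.261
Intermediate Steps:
W = √43 (W = √(-56 + 99) = √43 ≈ 6.5574)
-6*(-113 - 167)/(-79 + 2) + W = -6*(-113 - 167)/(-79 + 2) + √43 = -(-1680)/(-77) + √43 = -(-1680)*(-1)/77 + √43 = -6*40/11 + √43 = -240/11 + √43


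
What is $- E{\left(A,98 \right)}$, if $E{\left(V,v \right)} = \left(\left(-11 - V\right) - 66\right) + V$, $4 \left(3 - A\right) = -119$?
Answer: $77$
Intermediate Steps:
$A = \frac{131}{4}$ ($A = 3 - - \frac{119}{4} = 3 + \frac{119}{4} = \frac{131}{4} \approx 32.75$)
$E{\left(V,v \right)} = -77$ ($E{\left(V,v \right)} = \left(-77 - V\right) + V = -77$)
$- E{\left(A,98 \right)} = \left(-1\right) \left(-77\right) = 77$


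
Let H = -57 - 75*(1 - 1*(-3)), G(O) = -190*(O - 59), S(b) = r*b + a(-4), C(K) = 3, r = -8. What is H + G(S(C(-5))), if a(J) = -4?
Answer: 16173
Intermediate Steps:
S(b) = -4 - 8*b (S(b) = -8*b - 4 = -4 - 8*b)
G(O) = 11210 - 190*O (G(O) = -190*(-59 + O) = 11210 - 190*O)
H = -357 (H = -57 - 75*(1 + 3) = -57 - 75*4 = -57 - 300 = -357)
H + G(S(C(-5))) = -357 + (11210 - 190*(-4 - 8*3)) = -357 + (11210 - 190*(-4 - 24)) = -357 + (11210 - 190*(-28)) = -357 + (11210 + 5320) = -357 + 16530 = 16173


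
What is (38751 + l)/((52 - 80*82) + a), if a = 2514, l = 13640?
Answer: -52391/3994 ≈ -13.117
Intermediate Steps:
(38751 + l)/((52 - 80*82) + a) = (38751 + 13640)/((52 - 80*82) + 2514) = 52391/((52 - 6560) + 2514) = 52391/(-6508 + 2514) = 52391/(-3994) = 52391*(-1/3994) = -52391/3994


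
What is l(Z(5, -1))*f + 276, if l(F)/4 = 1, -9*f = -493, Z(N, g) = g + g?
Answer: 4456/9 ≈ 495.11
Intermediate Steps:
Z(N, g) = 2*g
f = 493/9 (f = -⅑*(-493) = 493/9 ≈ 54.778)
l(F) = 4 (l(F) = 4*1 = 4)
l(Z(5, -1))*f + 276 = 4*(493/9) + 276 = 1972/9 + 276 = 4456/9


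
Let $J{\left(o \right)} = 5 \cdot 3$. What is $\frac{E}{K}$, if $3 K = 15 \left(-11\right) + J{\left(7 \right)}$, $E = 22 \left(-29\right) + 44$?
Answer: $\frac{297}{25} \approx 11.88$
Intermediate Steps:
$J{\left(o \right)} = 15$
$E = -594$ ($E = -638 + 44 = -594$)
$K = -50$ ($K = \frac{15 \left(-11\right) + 15}{3} = \frac{-165 + 15}{3} = \frac{1}{3} \left(-150\right) = -50$)
$\frac{E}{K} = - \frac{594}{-50} = \left(-594\right) \left(- \frac{1}{50}\right) = \frac{297}{25}$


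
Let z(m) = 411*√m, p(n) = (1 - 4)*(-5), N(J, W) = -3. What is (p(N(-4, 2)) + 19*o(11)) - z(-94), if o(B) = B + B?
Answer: 433 - 411*I*√94 ≈ 433.0 - 3984.8*I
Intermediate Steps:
p(n) = 15 (p(n) = -3*(-5) = 15)
o(B) = 2*B
(p(N(-4, 2)) + 19*o(11)) - z(-94) = (15 + 19*(2*11)) - 411*√(-94) = (15 + 19*22) - 411*I*√94 = (15 + 418) - 411*I*√94 = 433 - 411*I*√94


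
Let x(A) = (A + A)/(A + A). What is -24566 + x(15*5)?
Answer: -24565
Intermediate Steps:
x(A) = 1 (x(A) = (2*A)/((2*A)) = (2*A)*(1/(2*A)) = 1)
-24566 + x(15*5) = -24566 + 1 = -24565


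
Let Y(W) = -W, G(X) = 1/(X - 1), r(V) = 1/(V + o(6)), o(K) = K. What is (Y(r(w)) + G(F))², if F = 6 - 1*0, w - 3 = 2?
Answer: 36/3025 ≈ 0.011901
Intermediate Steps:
w = 5 (w = 3 + 2 = 5)
F = 6 (F = 6 + 0 = 6)
r(V) = 1/(6 + V) (r(V) = 1/(V + 6) = 1/(6 + V))
G(X) = 1/(-1 + X)
(Y(r(w)) + G(F))² = (-1/(6 + 5) + 1/(-1 + 6))² = (-1/11 + 1/5)² = (-1*1/11 + ⅕)² = (-1/11 + ⅕)² = (6/55)² = 36/3025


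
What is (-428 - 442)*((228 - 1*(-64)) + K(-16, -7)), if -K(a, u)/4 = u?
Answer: -278400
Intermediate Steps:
K(a, u) = -4*u
(-428 - 442)*((228 - 1*(-64)) + K(-16, -7)) = (-428 - 442)*((228 - 1*(-64)) - 4*(-7)) = -870*((228 + 64) + 28) = -870*(292 + 28) = -870*320 = -278400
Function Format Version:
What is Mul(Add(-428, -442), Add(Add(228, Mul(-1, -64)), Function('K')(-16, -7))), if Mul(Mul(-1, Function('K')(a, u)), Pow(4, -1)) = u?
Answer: -278400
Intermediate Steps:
Function('K')(a, u) = Mul(-4, u)
Mul(Add(-428, -442), Add(Add(228, Mul(-1, -64)), Function('K')(-16, -7))) = Mul(Add(-428, -442), Add(Add(228, Mul(-1, -64)), Mul(-4, -7))) = Mul(-870, Add(Add(228, 64), 28)) = Mul(-870, Add(292, 28)) = Mul(-870, 320) = -278400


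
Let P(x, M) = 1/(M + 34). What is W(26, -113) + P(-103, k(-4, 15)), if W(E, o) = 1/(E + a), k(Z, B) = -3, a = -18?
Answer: 39/248 ≈ 0.15726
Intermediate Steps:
P(x, M) = 1/(34 + M)
W(E, o) = 1/(-18 + E) (W(E, o) = 1/(E - 18) = 1/(-18 + E))
W(26, -113) + P(-103, k(-4, 15)) = 1/(-18 + 26) + 1/(34 - 3) = 1/8 + 1/31 = 39/248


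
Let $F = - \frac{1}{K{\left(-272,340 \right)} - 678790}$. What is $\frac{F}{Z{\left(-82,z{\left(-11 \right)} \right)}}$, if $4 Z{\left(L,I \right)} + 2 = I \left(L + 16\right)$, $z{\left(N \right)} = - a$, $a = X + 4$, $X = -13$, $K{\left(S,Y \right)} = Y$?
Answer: $- \frac{1}{101089050} \approx -9.8923 \cdot 10^{-9}$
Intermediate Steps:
$a = -9$ ($a = -13 + 4 = -9$)
$z{\left(N \right)} = 9$ ($z{\left(N \right)} = \left(-1\right) \left(-9\right) = 9$)
$Z{\left(L,I \right)} = - \frac{1}{2} + \frac{I \left(16 + L\right)}{4}$ ($Z{\left(L,I \right)} = - \frac{1}{2} + \frac{I \left(L + 16\right)}{4} = - \frac{1}{2} + \frac{I \left(16 + L\right)}{4}$)
$F = \frac{1}{678450}$ ($F = - \frac{1}{340 - 678790} = - \frac{1}{-678450} = \left(-1\right) \left(- \frac{1}{678450}\right) = \frac{1}{678450} \approx 1.4739 \cdot 10^{-6}$)
$\frac{F}{Z{\left(-82,z{\left(-11 \right)} \right)}} = \frac{1}{678450 \left(- \frac{1}{2} + 4 \cdot 9 + \frac{1}{4} \cdot 9 \left(-82\right)\right)} = \frac{1}{678450 \left(- \frac{1}{2} + 36 - \frac{369}{2}\right)} = \frac{1}{678450 \left(-149\right)} = \frac{1}{678450} \left(- \frac{1}{149}\right) = - \frac{1}{101089050}$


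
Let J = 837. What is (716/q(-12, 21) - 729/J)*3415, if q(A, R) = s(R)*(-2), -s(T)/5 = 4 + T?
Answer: 5274809/775 ≈ 6806.2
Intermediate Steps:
s(T) = -20 - 5*T (s(T) = -5*(4 + T) = -20 - 5*T)
q(A, R) = 40 + 10*R (q(A, R) = (-20 - 5*R)*(-2) = 40 + 10*R)
(716/q(-12, 21) - 729/J)*3415 = (716/(40 + 10*21) - 729/837)*3415 = (716/(40 + 210) - 729*1/837)*3415 = (716/250 - 27/31)*3415 = (716*(1/250) - 27/31)*3415 = (358/125 - 27/31)*3415 = (7723/3875)*3415 = 5274809/775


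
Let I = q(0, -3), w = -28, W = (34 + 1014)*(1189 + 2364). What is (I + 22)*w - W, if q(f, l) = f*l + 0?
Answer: -3724160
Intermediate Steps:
W = 3723544 (W = 1048*3553 = 3723544)
q(f, l) = f*l
I = 0 (I = 0*(-3) = 0)
(I + 22)*w - W = (0 + 22)*(-28) - 1*3723544 = 22*(-28) - 3723544 = -616 - 3723544 = -3724160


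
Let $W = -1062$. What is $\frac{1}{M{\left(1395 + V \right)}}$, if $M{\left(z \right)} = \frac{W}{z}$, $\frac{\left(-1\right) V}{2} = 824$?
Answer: $\frac{253}{1062} \approx 0.23823$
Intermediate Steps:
$V = -1648$ ($V = \left(-2\right) 824 = -1648$)
$M{\left(z \right)} = - \frac{1062}{z}$
$\frac{1}{M{\left(1395 + V \right)}} = \frac{1}{\left(-1062\right) \frac{1}{1395 - 1648}} = \frac{1}{\left(-1062\right) \frac{1}{-253}} = \frac{1}{\left(-1062\right) \left(- \frac{1}{253}\right)} = \frac{1}{\frac{1062}{253}} = \frac{253}{1062}$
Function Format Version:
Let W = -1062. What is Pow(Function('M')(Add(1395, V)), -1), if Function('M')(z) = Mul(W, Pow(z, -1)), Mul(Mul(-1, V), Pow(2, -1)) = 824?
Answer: Rational(253, 1062) ≈ 0.23823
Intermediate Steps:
V = -1648 (V = Mul(-2, 824) = -1648)
Function('M')(z) = Mul(-1062, Pow(z, -1))
Pow(Function('M')(Add(1395, V)), -1) = Pow(Mul(-1062, Pow(Add(1395, -1648), -1)), -1) = Pow(Mul(-1062, Pow(-253, -1)), -1) = Pow(Mul(-1062, Rational(-1, 253)), -1) = Pow(Rational(1062, 253), -1) = Rational(253, 1062)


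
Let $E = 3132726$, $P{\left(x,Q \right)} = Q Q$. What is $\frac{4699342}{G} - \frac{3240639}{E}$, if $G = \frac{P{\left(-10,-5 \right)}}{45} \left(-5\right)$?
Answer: $- \frac{44165279604201}{26106050} \approx -1.6918 \cdot 10^{6}$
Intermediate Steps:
$P{\left(x,Q \right)} = Q^{2}$
$G = - \frac{25}{9}$ ($G = \frac{\left(-5\right)^{2}}{45} \left(-5\right) = 25 \cdot \frac{1}{45} \left(-5\right) = \frac{5}{9} \left(-5\right) = - \frac{25}{9} \approx -2.7778$)
$\frac{4699342}{G} - \frac{3240639}{E} = \frac{4699342}{- \frac{25}{9}} - \frac{3240639}{3132726} = 4699342 \left(- \frac{9}{25}\right) - \frac{1080213}{1044242} = - \frac{42294078}{25} - \frac{1080213}{1044242} = - \frac{44165279604201}{26106050}$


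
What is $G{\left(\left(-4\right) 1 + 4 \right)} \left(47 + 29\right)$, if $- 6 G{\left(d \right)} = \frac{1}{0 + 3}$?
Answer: $- \frac{38}{9} \approx -4.2222$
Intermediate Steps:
$G{\left(d \right)} = - \frac{1}{18}$ ($G{\left(d \right)} = - \frac{1}{6 \left(0 + 3\right)} = - \frac{1}{6 \cdot 3} = \left(- \frac{1}{6}\right) \frac{1}{3} = - \frac{1}{18}$)
$G{\left(\left(-4\right) 1 + 4 \right)} \left(47 + 29\right) = - \frac{47 + 29}{18} = \left(- \frac{1}{18}\right) 76 = - \frac{38}{9}$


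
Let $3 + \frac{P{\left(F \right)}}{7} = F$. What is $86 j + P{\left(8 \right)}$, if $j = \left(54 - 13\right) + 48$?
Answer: $7689$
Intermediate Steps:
$j = 89$ ($j = 41 + 48 = 89$)
$P{\left(F \right)} = -21 + 7 F$
$86 j + P{\left(8 \right)} = 86 \cdot 89 + \left(-21 + 7 \cdot 8\right) = 7654 + \left(-21 + 56\right) = 7654 + 35 = 7689$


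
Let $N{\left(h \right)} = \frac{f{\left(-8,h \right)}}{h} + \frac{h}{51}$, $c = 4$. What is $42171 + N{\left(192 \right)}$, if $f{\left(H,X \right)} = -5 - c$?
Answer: $\frac{45886093}{1088} \approx 42175.0$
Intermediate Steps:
$f{\left(H,X \right)} = -9$ ($f{\left(H,X \right)} = -5 - 4 = -9$)
$N{\left(h \right)} = - \frac{9}{h} + \frac{h}{51}$
$42171 + N{\left(192 \right)} = 42171 + \left(- \frac{9}{192} + \frac{1}{51} \cdot 192\right) = 42171 + \left(\left(-9\right) \frac{1}{192} + \frac{64}{17}\right) = 42171 + \left(- \frac{3}{64} + \frac{64}{17}\right) = 42171 + \frac{4045}{1088} = \frac{45886093}{1088}$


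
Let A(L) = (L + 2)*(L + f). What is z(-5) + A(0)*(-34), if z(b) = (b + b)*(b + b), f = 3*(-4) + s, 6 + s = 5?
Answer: 984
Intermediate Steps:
s = -1 (s = -6 + 5 = -1)
f = -13 (f = 3*(-4) - 1 = -12 - 1 = -13)
z(b) = 4*b² (z(b) = (2*b)*(2*b) = 4*b²)
A(L) = (-13 + L)*(2 + L) (A(L) = (L + 2)*(L - 13) = (2 + L)*(-13 + L) = (-13 + L)*(2 + L))
z(-5) + A(0)*(-34) = 4*(-5)² + (-26 + 0² - 11*0)*(-34) = 4*25 + (-26 + 0 + 0)*(-34) = 100 - 26*(-34) = 100 + 884 = 984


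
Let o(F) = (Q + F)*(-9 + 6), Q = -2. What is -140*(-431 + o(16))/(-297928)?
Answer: -16555/74482 ≈ -0.22227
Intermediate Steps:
o(F) = 6 - 3*F (o(F) = (-2 + F)*(-9 + 6) = (-2 + F)*(-3) = 6 - 3*F)
-140*(-431 + o(16))/(-297928) = -140*(-431 + (6 - 3*16))/(-297928) = -140*(-431 + (6 - 48))*(-1/297928) = -140*(-431 - 42)*(-1/297928) = -140*(-473)*(-1/297928) = 66220*(-1/297928) = -16555/74482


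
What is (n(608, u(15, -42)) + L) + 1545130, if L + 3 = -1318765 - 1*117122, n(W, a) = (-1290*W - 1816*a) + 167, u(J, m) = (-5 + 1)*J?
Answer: -565953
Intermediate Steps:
u(J, m) = -4*J
n(W, a) = 167 - 1816*a - 1290*W (n(W, a) = (-1816*a - 1290*W) + 167 = 167 - 1816*a - 1290*W)
L = -1435890 (L = -3 + (-1318765 - 1*117122) = -3 + (-1318765 - 117122) = -3 - 1435887 = -1435890)
(n(608, u(15, -42)) + L) + 1545130 = ((167 - (-7264)*15 - 1290*608) - 1435890) + 1545130 = ((167 - 1816*(-60) - 784320) - 1435890) + 1545130 = ((167 + 108960 - 784320) - 1435890) + 1545130 = (-675193 - 1435890) + 1545130 = -2111083 + 1545130 = -565953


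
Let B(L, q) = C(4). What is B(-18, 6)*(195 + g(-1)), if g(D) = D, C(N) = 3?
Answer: 582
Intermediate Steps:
B(L, q) = 3
B(-18, 6)*(195 + g(-1)) = 3*(195 - 1) = 3*194 = 582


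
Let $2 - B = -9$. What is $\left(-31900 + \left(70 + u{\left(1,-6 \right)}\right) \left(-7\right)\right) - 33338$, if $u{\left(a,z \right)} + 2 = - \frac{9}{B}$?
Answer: $- \frac{722791}{11} \approx -65708.0$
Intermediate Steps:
$B = 11$ ($B = 2 - -9 = 2 + 9 = 11$)
$u{\left(a,z \right)} = - \frac{31}{11}$ ($u{\left(a,z \right)} = -2 - \frac{9}{11} = - \frac{31}{11}$)
$\left(-31900 + \left(70 + u{\left(1,-6 \right)}\right) \left(-7\right)\right) - 33338 = \left(-31900 + \left(70 - \frac{31}{11}\right) \left(-7\right)\right) - 33338 = \left(-31900 + \frac{739}{11} \left(-7\right)\right) - 33338 = \left(-31900 - \frac{5173}{11}\right) - 33338 = - \frac{356073}{11} - 33338 = - \frac{722791}{11}$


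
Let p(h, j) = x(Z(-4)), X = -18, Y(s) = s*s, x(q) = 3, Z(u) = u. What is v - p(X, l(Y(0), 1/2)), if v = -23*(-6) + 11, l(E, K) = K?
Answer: 146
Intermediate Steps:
Y(s) = s²
p(h, j) = 3
v = 149 (v = 138 + 11 = 149)
v - p(X, l(Y(0), 1/2)) = 149 - 1*3 = 149 - 3 = 146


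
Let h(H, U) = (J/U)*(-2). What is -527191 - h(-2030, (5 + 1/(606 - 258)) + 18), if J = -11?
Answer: -4220171611/8005 ≈ -5.2719e+5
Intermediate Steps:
h(H, U) = 22/U (h(H, U) = -11/U*(-2) = 22/U)
-527191 - h(-2030, (5 + 1/(606 - 258)) + 18) = -527191 - 22/((5 + 1/(606 - 258)) + 18) = -527191 - 22/((5 + 1/348) + 18) = -527191 - 22/(1741/348 + 18) = -527191 - 22/8005/348 = -527191 - 22*348/8005 = -527191 - 1*7656/8005 = -527191 - 7656/8005 = -4220171611/8005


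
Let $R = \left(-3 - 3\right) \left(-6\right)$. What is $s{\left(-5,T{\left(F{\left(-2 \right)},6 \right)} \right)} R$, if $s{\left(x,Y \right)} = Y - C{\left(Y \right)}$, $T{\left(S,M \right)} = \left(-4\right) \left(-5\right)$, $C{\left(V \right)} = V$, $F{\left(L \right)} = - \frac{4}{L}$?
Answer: $0$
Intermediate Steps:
$T{\left(S,M \right)} = 20$
$s{\left(x,Y \right)} = 0$ ($s{\left(x,Y \right)} = Y - Y = 0$)
$R = 36$ ($R = \left(-6\right) \left(-6\right) = 36$)
$s{\left(-5,T{\left(F{\left(-2 \right)},6 \right)} \right)} R = 0 \cdot 36 = 0$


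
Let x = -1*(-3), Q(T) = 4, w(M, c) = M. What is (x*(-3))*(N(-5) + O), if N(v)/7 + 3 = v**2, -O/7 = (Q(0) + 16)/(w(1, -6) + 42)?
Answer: -58338/43 ≈ -1356.7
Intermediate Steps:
O = -140/43 (O = -7*(4 + 16)/(1 + 42) = -140/43 ≈ -3.2558)
x = 3
N(v) = -21 + 7*v**2
(x*(-3))*(N(-5) + O) = (3*(-3))*((-21 + 7*(-5)**2) - 140/43) = -9*((-21 + 7*25) - 140/43) = -9*((-21 + 175) - 140/43) = -9*(154 - 140/43) = -9*6482/43 = -58338/43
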